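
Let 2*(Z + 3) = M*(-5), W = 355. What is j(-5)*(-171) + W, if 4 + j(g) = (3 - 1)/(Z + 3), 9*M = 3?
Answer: 7247/5 ≈ 1449.4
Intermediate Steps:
M = ⅓ (M = (⅑)*3 = ⅓ ≈ 0.33333)
Z = -23/6 (Z = -3 + ((⅓)*(-5))/2 = -3 + (½)*(-5/3) = -3 - ⅚ = -23/6 ≈ -3.8333)
j(g) = -32/5 (j(g) = -4 + (3 - 1)/(-23/6 + 3) = -4 + 2/(-⅚) = -4 + 2*(-6/5) = -4 - 12/5 = -32/5)
j(-5)*(-171) + W = -32/5*(-171) + 355 = 5472/5 + 355 = 7247/5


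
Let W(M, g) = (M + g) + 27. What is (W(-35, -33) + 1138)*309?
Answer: 338973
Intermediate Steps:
W(M, g) = 27 + M + g
(W(-35, -33) + 1138)*309 = ((27 - 35 - 33) + 1138)*309 = (-41 + 1138)*309 = 1097*309 = 338973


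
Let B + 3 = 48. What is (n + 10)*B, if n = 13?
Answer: 1035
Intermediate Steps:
B = 45 (B = -3 + 48 = 45)
(n + 10)*B = (13 + 10)*45 = 23*45 = 1035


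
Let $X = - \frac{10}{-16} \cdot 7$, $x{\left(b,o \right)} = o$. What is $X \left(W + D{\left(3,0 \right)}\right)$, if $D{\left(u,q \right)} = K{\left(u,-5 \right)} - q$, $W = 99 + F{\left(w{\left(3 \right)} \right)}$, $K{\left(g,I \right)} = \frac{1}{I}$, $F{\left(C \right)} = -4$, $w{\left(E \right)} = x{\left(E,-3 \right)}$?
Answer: $\frac{1659}{4} \approx 414.75$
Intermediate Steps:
$w{\left(E \right)} = -3$
$W = 95$ ($W = 99 - 4 = 95$)
$D{\left(u,q \right)} = - \frac{1}{5} - q$ ($D{\left(u,q \right)} = \frac{1}{-5} - q = - \frac{1}{5} - q$)
$X = \frac{35}{8}$ ($X = \left(-10\right) \left(- \frac{1}{16}\right) 7 = \frac{5}{8} \cdot 7 = \frac{35}{8} \approx 4.375$)
$X \left(W + D{\left(3,0 \right)}\right) = \frac{35 \left(95 - \frac{1}{5}\right)}{8} = \frac{35}{8} \cdot \frac{474}{5} = \frac{1659}{4}$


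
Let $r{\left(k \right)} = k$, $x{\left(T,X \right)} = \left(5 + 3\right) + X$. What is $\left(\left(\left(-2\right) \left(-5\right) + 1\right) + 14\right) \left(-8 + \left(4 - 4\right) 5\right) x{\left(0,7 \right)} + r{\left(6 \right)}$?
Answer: $-2994$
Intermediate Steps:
$x{\left(T,X \right)} = 8 + X$
$\left(\left(\left(-2\right) \left(-5\right) + 1\right) + 14\right) \left(-8 + \left(4 - 4\right) 5\right) x{\left(0,7 \right)} + r{\left(6 \right)} = \left(\left(\left(-2\right) \left(-5\right) + 1\right) + 14\right) \left(-8 + \left(4 - 4\right) 5\right) \left(8 + 7\right) + 6 = \left(\left(10 + 1\right) + 14\right) \left(-8 + 0 \cdot 5\right) 15 + 6 = \left(11 + 14\right) \left(-8 + 0\right) 15 + 6 = 25 \left(-8\right) 15 + 6 = \left(-200\right) 15 + 6 = -3000 + 6 = -2994$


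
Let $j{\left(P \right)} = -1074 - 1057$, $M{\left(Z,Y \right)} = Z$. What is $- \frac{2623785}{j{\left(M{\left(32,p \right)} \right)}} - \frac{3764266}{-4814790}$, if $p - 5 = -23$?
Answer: $\frac{6320497715498}{5130158745} \approx 1232.0$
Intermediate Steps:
$p = -18$ ($p = 5 - 23 = -18$)
$j{\left(P \right)} = -2131$
$- \frac{2623785}{j{\left(M{\left(32,p \right)} \right)}} - \frac{3764266}{-4814790} = - \frac{2623785}{-2131} - \frac{3764266}{-4814790} = \left(-2623785\right) \left(- \frac{1}{2131}\right) - - \frac{1882133}{2407395} = \frac{2623785}{2131} + \frac{1882133}{2407395} = \frac{6320497715498}{5130158745}$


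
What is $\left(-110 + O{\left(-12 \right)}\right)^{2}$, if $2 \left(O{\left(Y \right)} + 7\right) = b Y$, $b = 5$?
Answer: $21609$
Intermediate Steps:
$O{\left(Y \right)} = -7 + \frac{5 Y}{2}$
$\left(-110 + O{\left(-12 \right)}\right)^{2} = \left(-110 + \left(-7 + \frac{5}{2} \left(-12\right)\right)\right)^{2} = \left(-110 - 37\right)^{2} = \left(-147\right)^{2} = 21609$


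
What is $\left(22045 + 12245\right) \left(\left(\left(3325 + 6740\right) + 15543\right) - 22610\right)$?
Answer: $102801420$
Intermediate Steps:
$\left(22045 + 12245\right) \left(\left(\left(3325 + 6740\right) + 15543\right) - 22610\right) = 34290 \left(\left(10065 + 15543\right) - 22610\right) = 34290 \left(25608 - 22610\right) = 34290 \cdot 2998 = 102801420$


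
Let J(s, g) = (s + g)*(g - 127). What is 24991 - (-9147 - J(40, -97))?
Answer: 46906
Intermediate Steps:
J(s, g) = (-127 + g)*(g + s) (J(s, g) = (g + s)*(-127 + g) = (-127 + g)*(g + s))
24991 - (-9147 - J(40, -97)) = 24991 - (-9147 - ((-97)**2 - 127*(-97) - 127*40 - 97*40)) = 24991 - (-9147 - (9409 + 12319 - 5080 - 3880)) = 24991 - (-9147 - 1*12768) = 24991 - (-9147 - 12768) = 24991 - 1*(-21915) = 24991 + 21915 = 46906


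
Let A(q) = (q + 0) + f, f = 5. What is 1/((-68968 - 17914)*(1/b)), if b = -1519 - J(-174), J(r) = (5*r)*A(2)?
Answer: -4571/86882 ≈ -0.052612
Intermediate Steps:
A(q) = 5 + q (A(q) = (q + 0) + 5 = q + 5 = 5 + q)
J(r) = 35*r (J(r) = (5*r)*(5 + 2) = (5*r)*7 = 35*r)
b = 4571 (b = -1519 - 35*(-174) = -1519 - 1*(-6090) = -1519 + 6090 = 4571)
1/((-68968 - 17914)*(1/b)) = 1/((-68968 - 17914)*(1/4571)) = 1/((-86882)*(1/4571)) = -1/86882*4571 = -4571/86882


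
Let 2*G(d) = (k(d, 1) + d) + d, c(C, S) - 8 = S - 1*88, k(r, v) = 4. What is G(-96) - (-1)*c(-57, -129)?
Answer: -303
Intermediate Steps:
c(C, S) = -80 + S (c(C, S) = 8 + (S - 1*88) = 8 + (S - 88) = 8 + (-88 + S) = -80 + S)
G(d) = 2 + d (G(d) = ((4 + d) + d)/2 = (4 + 2*d)/2 = 2 + d)
G(-96) - (-1)*c(-57, -129) = (2 - 96) - (-1)*(-80 - 129) = -94 - (-1)*(-209) = -94 - 1*209 = -94 - 209 = -303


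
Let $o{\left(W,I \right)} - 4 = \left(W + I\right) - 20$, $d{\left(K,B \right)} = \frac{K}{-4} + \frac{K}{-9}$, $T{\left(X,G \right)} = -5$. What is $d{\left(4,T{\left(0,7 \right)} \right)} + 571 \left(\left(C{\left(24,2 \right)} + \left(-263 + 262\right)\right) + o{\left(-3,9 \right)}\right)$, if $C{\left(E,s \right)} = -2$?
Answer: $- \frac{66820}{9} \approx -7424.4$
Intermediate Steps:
$d{\left(K,B \right)} = - \frac{13 K}{36}$ ($d{\left(K,B \right)} = K \left(- \frac{1}{4}\right) + K \left(- \frac{1}{9}\right) = - \frac{K}{4} - \frac{K}{9} = - \frac{13 K}{36}$)
$o{\left(W,I \right)} = -16 + I + W$ ($o{\left(W,I \right)} = 4 - \left(20 - I - W\right) = 4 + \left(-20 + I + W\right) = -16 + I + W$)
$d{\left(4,T{\left(0,7 \right)} \right)} + 571 \left(\left(C{\left(24,2 \right)} + \left(-263 + 262\right)\right) + o{\left(-3,9 \right)}\right) = \left(- \frac{13}{36}\right) 4 + 571 \left(\left(-2 + \left(-263 + 262\right)\right) - 10\right) = - \frac{13}{9} + 571 \left(\left(-2 - 1\right) - 10\right) = - \frac{13}{9} + 571 \left(-3 - 10\right) = - \frac{13}{9} + 571 \left(-13\right) = - \frac{13}{9} - 7423 = - \frac{66820}{9}$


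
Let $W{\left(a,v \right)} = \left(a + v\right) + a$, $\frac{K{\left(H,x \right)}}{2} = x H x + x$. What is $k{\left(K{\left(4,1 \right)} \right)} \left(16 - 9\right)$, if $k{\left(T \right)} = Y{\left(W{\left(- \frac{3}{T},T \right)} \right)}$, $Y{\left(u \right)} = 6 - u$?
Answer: $- \frac{119}{5} \approx -23.8$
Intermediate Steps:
$K{\left(H,x \right)} = 2 x + 2 H x^{2}$ ($K{\left(H,x \right)} = 2 \left(x H x + x\right) = 2 \left(H x x + x\right) = 2 \left(H x^{2} + x\right) = 2 \left(x + H x^{2}\right) = 2 x + 2 H x^{2}$)
$W{\left(a,v \right)} = v + 2 a$
$k{\left(T \right)} = 6 - T + \frac{6}{T}$ ($k{\left(T \right)} = 6 - \left(T + 2 \left(- \frac{3}{T}\right)\right) = 6 - \left(T - \frac{6}{T}\right) = 6 - T + \frac{6}{T}$)
$k{\left(K{\left(4,1 \right)} \right)} \left(16 - 9\right) = \left(6 - 2 \cdot 1 \left(1 + 4 \cdot 1\right) + \frac{6}{2 \cdot 1 \left(1 + 4 \cdot 1\right)}\right) \left(16 - 9\right) = \left(6 - 2 \cdot 1 \left(1 + 4\right) + \frac{6}{2 \cdot 1 \left(1 + 4\right)}\right) 7 = \left(6 - 2 \cdot 1 \cdot 5 + \frac{6}{2 \cdot 1 \cdot 5}\right) 7 = \left(6 - 10 + \frac{6}{10}\right) 7 = \left(6 - 10 + 6 \cdot \frac{1}{10}\right) 7 = \left(6 - 10 + \frac{3}{5}\right) 7 = \left(- \frac{17}{5}\right) 7 = - \frac{119}{5}$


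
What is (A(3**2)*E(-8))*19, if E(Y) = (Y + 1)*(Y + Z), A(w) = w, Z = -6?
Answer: 16758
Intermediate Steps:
E(Y) = (1 + Y)*(-6 + Y) (E(Y) = (Y + 1)*(Y - 6) = (1 + Y)*(-6 + Y))
(A(3**2)*E(-8))*19 = (3**2*(-6 + (-8)**2 - 5*(-8)))*19 = (9*(-6 + 64 + 40))*19 = (9*98)*19 = 882*19 = 16758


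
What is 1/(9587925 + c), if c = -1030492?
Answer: 1/8557433 ≈ 1.1686e-7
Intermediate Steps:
1/(9587925 + c) = 1/(9587925 - 1030492) = 1/8557433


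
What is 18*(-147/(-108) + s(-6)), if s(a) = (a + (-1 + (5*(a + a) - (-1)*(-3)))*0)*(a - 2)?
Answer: 1777/2 ≈ 888.50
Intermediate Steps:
s(a) = a*(-2 + a) (s(a) = (a + (-1 + (5*(2*a) - 1*3))*0)*(-2 + a) = (a + (-1 + (10*a - 3))*0)*(-2 + a) = (a + (-1 + (-3 + 10*a))*0)*(-2 + a) = (a + (-4 + 10*a)*0)*(-2 + a) = (a + 0)*(-2 + a) = a*(-2 + a))
18*(-147/(-108) + s(-6)) = 18*(-147/(-108) - 6*(-2 - 6)) = 18*(-147*(-1/108) - 6*(-8)) = 18*(49/36 + 48) = 18*(1777/36) = 1777/2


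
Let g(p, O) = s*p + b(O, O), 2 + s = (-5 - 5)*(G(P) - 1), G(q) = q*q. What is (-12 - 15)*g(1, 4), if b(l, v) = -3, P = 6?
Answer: 9585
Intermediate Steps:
G(q) = q²
s = -352 (s = -2 + (-5 - 5)*(6² - 1) = -2 - 10*(36 - 1) = -2 - 10*35 = -2 - 350 = -352)
g(p, O) = -3 - 352*p (g(p, O) = -352*p - 3 = -3 - 352*p)
(-12 - 15)*g(1, 4) = (-12 - 15)*(-3 - 352*1) = -27*(-3 - 352) = -27*(-355) = 9585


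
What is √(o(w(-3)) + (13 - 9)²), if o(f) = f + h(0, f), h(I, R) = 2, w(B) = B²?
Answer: 3*√3 ≈ 5.1962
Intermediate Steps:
o(f) = 2 + f (o(f) = f + 2 = 2 + f)
√(o(w(-3)) + (13 - 9)²) = √((2 + (-3)²) + (13 - 9)²) = √((2 + 9) + 4²) = √(11 + 16) = √27 = 3*√3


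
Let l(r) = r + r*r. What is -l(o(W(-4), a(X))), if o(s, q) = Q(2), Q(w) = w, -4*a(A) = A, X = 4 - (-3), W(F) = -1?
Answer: -6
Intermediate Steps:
X = 7 (X = 4 - 1*(-3) = 4 + 3 = 7)
a(A) = -A/4
o(s, q) = 2
l(r) = r + r**2
-l(o(W(-4), a(X))) = -2*(1 + 2) = -2*3 = -1*6 = -6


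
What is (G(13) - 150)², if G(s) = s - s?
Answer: 22500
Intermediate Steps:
G(s) = 0
(G(13) - 150)² = (0 - 150)² = (-150)² = 22500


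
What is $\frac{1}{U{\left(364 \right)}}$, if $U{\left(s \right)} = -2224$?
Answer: $- \frac{1}{2224} \approx -0.00044964$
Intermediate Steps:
$\frac{1}{U{\left(364 \right)}} = \frac{1}{-2224} = - \frac{1}{2224}$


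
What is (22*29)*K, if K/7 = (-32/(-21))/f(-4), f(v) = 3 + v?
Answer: -20416/3 ≈ -6805.3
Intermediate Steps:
K = -32/3 (K = 7*((-32/(-21))/(3 - 4)) = 7*(-32*(-1/21)/(-1)) = 7*((32/21)*(-1)) = 7*(-32/21) = -32/3 ≈ -10.667)
(22*29)*K = (22*29)*(-32/3) = 638*(-32/3) = -20416/3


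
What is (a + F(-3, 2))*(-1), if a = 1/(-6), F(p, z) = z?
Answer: -11/6 ≈ -1.8333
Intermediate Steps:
a = -⅙ ≈ -0.16667
(a + F(-3, 2))*(-1) = (-⅙ + 2)*(-1) = (11/6)*(-1) = -11/6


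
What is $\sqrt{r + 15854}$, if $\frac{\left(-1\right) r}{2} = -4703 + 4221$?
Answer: $\sqrt{16818} \approx 129.68$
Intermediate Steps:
$r = 964$ ($r = - 2 \left(-4703 + 4221\right) = \left(-2\right) \left(-482\right) = 964$)
$\sqrt{r + 15854} = \sqrt{964 + 15854} = \sqrt{16818}$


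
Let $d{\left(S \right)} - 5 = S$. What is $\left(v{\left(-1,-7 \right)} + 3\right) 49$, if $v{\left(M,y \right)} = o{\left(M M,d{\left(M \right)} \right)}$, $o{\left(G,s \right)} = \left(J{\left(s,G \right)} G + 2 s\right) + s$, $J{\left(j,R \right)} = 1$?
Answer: $784$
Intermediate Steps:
$d{\left(S \right)} = 5 + S$
$o{\left(G,s \right)} = G + 3 s$ ($o{\left(G,s \right)} = \left(1 G + 2 s\right) + s = \left(G + 2 s\right) + s = G + 3 s$)
$v{\left(M,y \right)} = 15 + M^{2} + 3 M$ ($v{\left(M,y \right)} = M M + 3 \left(5 + M\right) = M^{2} + \left(15 + 3 M\right) = 15 + M^{2} + 3 M$)
$\left(v{\left(-1,-7 \right)} + 3\right) 49 = \left(\left(15 + \left(-1\right)^{2} + 3 \left(-1\right)\right) + 3\right) 49 = \left(\left(15 + 1 - 3\right) + 3\right) 49 = \left(13 + 3\right) 49 = 16 \cdot 49 = 784$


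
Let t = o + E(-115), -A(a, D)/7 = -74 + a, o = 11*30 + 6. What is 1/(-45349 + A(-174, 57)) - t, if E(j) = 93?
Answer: -18709978/43613 ≈ -429.00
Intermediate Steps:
o = 336 (o = 330 + 6 = 336)
A(a, D) = 518 - 7*a (A(a, D) = -7*(-74 + a) = 518 - 7*a)
t = 429 (t = 336 + 93 = 429)
1/(-45349 + A(-174, 57)) - t = 1/(-45349 + (518 - 7*(-174))) - 1*429 = 1/(-45349 + (518 + 1218)) - 429 = 1/(-45349 + 1736) - 429 = 1/(-43613) - 429 = -1/43613 - 429 = -18709978/43613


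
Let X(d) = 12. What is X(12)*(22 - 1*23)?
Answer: -12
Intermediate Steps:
X(12)*(22 - 1*23) = 12*(22 - 1*23) = 12*(22 - 23) = 12*(-1) = -12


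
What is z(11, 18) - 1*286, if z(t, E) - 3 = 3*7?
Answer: -262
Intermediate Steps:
z(t, E) = 24 (z(t, E) = 3 + 3*7 = 3 + 21 = 24)
z(11, 18) - 1*286 = 24 - 1*286 = 24 - 286 = -262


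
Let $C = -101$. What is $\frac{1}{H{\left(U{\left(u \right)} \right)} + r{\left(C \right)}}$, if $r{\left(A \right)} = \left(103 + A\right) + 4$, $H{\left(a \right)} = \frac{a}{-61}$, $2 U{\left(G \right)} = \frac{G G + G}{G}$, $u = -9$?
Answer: $\frac{61}{370} \approx 0.16486$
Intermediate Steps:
$U{\left(G \right)} = \frac{G + G^{2}}{2 G}$ ($U{\left(G \right)} = \frac{\left(G G + G\right) \frac{1}{G}}{2} = \frac{\left(G^{2} + G\right) \frac{1}{G}}{2} = \frac{\left(G + G^{2}\right) \frac{1}{G}}{2} = \frac{\frac{1}{G} \left(G + G^{2}\right)}{2} = \frac{G + G^{2}}{2 G}$)
$H{\left(a \right)} = - \frac{a}{61}$ ($H{\left(a \right)} = a \left(- \frac{1}{61}\right) = - \frac{a}{61}$)
$r{\left(A \right)} = 107 + A$
$\frac{1}{H{\left(U{\left(u \right)} \right)} + r{\left(C \right)}} = \frac{1}{- \frac{\frac{1}{2} + \frac{1}{2} \left(-9\right)}{61} + \left(107 - 101\right)} = \frac{1}{- \frac{\frac{1}{2} - \frac{9}{2}}{61} + 6} = \frac{1}{\left(- \frac{1}{61}\right) \left(-4\right) + 6} = \frac{1}{\frac{4}{61} + 6} = \frac{1}{\frac{370}{61}} = \frac{61}{370}$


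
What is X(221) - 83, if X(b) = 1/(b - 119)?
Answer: -8465/102 ≈ -82.990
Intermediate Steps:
X(b) = 1/(-119 + b)
X(221) - 83 = 1/(-119 + 221) - 83 = 1/102 - 83 = -8465/102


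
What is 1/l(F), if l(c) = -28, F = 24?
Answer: -1/28 ≈ -0.035714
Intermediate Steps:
1/l(F) = 1/(-28) = -1/28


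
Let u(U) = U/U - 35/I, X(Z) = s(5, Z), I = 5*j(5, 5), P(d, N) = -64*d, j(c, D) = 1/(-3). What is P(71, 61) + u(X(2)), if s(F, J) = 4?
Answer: -4522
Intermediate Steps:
j(c, D) = -⅓ (j(c, D) = 1*(-⅓) = -⅓)
I = -5/3 (I = 5*(-⅓) = -5/3 ≈ -1.6667)
X(Z) = 4
u(U) = 22 (u(U) = U/U - 35/(-5/3) = 1 - 35*(-⅗) = 1 + 21 = 22)
P(71, 61) + u(X(2)) = -64*71 + 22 = -4544 + 22 = -4522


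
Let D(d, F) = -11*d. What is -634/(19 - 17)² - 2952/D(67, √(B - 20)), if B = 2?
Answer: -227725/1474 ≈ -154.49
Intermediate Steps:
-634/(19 - 17)² - 2952/D(67, √(B - 20)) = -634/(19 - 17)² - 2952/((-11*67)) = -634/(2²) - 2952/(-737) = -634/4 - 2952*(-1/737) = -634*¼ + 2952/737 = -317/2 + 2952/737 = -227725/1474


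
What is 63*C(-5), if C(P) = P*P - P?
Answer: 1890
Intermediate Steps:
C(P) = P**2 - P
63*C(-5) = 63*(-5*(-1 - 5)) = 63*(-5*(-6)) = 63*30 = 1890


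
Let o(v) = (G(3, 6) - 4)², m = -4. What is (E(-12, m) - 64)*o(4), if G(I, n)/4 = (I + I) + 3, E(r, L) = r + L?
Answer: -81920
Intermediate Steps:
E(r, L) = L + r
G(I, n) = 12 + 8*I (G(I, n) = 4*((I + I) + 3) = 4*(2*I + 3) = 4*(3 + 2*I) = 12 + 8*I)
o(v) = 1024 (o(v) = ((12 + 8*3) - 4)² = ((12 + 24) - 4)² = (36 - 4)² = 32² = 1024)
(E(-12, m) - 64)*o(4) = ((-4 - 12) - 64)*1024 = (-16 - 64)*1024 = -80*1024 = -81920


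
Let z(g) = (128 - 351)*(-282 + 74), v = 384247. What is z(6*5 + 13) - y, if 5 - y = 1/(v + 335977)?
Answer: 33403268897/720224 ≈ 46379.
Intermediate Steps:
z(g) = 46384 (z(g) = -223*(-208) = 46384)
y = 3601119/720224 (y = 5 - 1/(384247 + 335977) = 5 - 1/720224 = 3601119/720224 ≈ 5.0000)
z(6*5 + 13) - y = 46384 - 1*3601119/720224 = 46384 - 3601119/720224 = 33403268897/720224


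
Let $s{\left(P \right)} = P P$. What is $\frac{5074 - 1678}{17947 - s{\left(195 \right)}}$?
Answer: $- \frac{1698}{10039} \approx -0.16914$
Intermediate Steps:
$s{\left(P \right)} = P^{2}$
$\frac{5074 - 1678}{17947 - s{\left(195 \right)}} = \frac{5074 - 1678}{17947 - 195^{2}} = \frac{3396}{17947 - 38025} = \frac{3396}{-20078} = 3396 \left(- \frac{1}{20078}\right) = - \frac{1698}{10039}$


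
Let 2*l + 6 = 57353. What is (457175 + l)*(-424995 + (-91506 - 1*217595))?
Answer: -356659440456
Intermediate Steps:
l = 57347/2 (l = -3 + (½)*57353 = -3 + 57353/2 = 57347/2 ≈ 28674.)
(457175 + l)*(-424995 + (-91506 - 1*217595)) = (457175 + 57347/2)*(-424995 + (-91506 - 1*217595)) = 971697*(-424995 + (-91506 - 217595))/2 = 971697*(-424995 - 309101)/2 = (971697/2)*(-734096) = -356659440456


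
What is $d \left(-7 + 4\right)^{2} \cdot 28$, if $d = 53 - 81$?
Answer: $-7056$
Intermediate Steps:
$d = -28$
$d \left(-7 + 4\right)^{2} \cdot 28 = - 28 \left(-7 + 4\right)^{2} \cdot 28 = - 28 \left(-3\right)^{2} \cdot 28 = \left(-28\right) 9 \cdot 28 = \left(-252\right) 28 = -7056$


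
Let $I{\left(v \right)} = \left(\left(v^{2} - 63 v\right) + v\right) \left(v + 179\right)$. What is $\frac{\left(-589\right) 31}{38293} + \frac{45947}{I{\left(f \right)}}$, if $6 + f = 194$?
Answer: $- \frac{156975094993}{332900042328} \approx -0.47154$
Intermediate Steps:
$f = 188$ ($f = -6 + 194 = 188$)
$I{\left(v \right)} = \left(179 + v\right) \left(v^{2} - 62 v\right)$ ($I{\left(v \right)} = \left(v^{2} - 62 v\right) \left(179 + v\right) = \left(179 + v\right) \left(v^{2} - 62 v\right)$)
$\frac{\left(-589\right) 31}{38293} + \frac{45947}{I{\left(f \right)}} = \frac{\left(-589\right) 31}{38293} + \frac{45947}{188 \left(-11098 + 188^{2} + 117 \cdot 188\right)} = \left(-18259\right) \frac{1}{38293} + \frac{45947}{188 \left(-11098 + 35344 + 21996\right)} = - \frac{18259}{38293} + \frac{45947}{188 \cdot 46242} = - \frac{18259}{38293} + \frac{45947}{8693496} = - \frac{156975094993}{332900042328}$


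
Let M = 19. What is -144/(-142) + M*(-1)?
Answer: -1277/71 ≈ -17.986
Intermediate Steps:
-144/(-142) + M*(-1) = -144/(-142) + 19*(-1) = -144*(-1/142) - 19 = 72/71 - 19 = -1277/71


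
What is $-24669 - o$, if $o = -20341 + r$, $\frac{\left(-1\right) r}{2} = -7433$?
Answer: $-19194$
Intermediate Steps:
$r = 14866$ ($r = \left(-2\right) \left(-7433\right) = 14866$)
$o = -5475$ ($o = -20341 + 14866 = -5475$)
$-24669 - o = -24669 - -5475 = -24669 + 5475 = -19194$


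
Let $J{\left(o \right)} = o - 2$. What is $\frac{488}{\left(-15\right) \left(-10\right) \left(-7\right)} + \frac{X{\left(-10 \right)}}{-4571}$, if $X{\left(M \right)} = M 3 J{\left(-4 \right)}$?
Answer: $- \frac{172832}{342825} \approx -0.50414$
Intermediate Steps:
$J{\left(o \right)} = -2 + o$
$X{\left(M \right)} = - 18 M$ ($X{\left(M \right)} = M 3 \left(-2 - 4\right) = 3 M \left(-6\right) = - 18 M$)
$\frac{488}{\left(-15\right) \left(-10\right) \left(-7\right)} + \frac{X{\left(-10 \right)}}{-4571} = \frac{488}{\left(-15\right) \left(-10\right) \left(-7\right)} + \frac{\left(-18\right) \left(-10\right)}{-4571} = \frac{488}{150 \left(-7\right)} + 180 \left(- \frac{1}{4571}\right) = \frac{488}{-1050} - \frac{180}{4571} = 488 \left(- \frac{1}{1050}\right) - \frac{180}{4571} = - \frac{244}{525} - \frac{180}{4571} = - \frac{172832}{342825}$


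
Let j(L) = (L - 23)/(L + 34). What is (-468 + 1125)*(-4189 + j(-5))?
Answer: -79831413/29 ≈ -2.7528e+6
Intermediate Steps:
j(L) = (-23 + L)/(34 + L)
(-468 + 1125)*(-4189 + j(-5)) = (-468 + 1125)*(-4189 + (-23 - 5)/(34 - 5)) = 657*(-4189 - 28/29) = 657*(-121509/29) = -79831413/29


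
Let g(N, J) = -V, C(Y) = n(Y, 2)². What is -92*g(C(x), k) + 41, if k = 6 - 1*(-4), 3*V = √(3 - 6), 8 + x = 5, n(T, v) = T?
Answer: 41 + 92*I*√3/3 ≈ 41.0 + 53.116*I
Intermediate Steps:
x = -3 (x = -8 + 5 = -3)
C(Y) = Y²
V = I*√3/3 (V = √(3 - 6)/3 = √(-3)/3 = (I*√3)/3 = I*√3/3 ≈ 0.57735*I)
k = 10 (k = 6 + 4 = 10)
g(N, J) = -I*√3/3
-92*g(C(x), k) + 41 = -(-92)*I*√3/3 + 41 = 92*I*√3/3 + 41 = 41 + 92*I*√3/3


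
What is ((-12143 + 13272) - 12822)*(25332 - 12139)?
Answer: -154265749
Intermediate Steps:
((-12143 + 13272) - 12822)*(25332 - 12139) = (1129 - 12822)*13193 = -11693*13193 = -154265749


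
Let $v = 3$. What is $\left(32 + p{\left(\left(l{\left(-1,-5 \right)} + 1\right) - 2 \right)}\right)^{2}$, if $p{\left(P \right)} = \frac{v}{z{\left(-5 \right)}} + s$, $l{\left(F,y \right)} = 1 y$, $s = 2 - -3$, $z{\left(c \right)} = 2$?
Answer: $\frac{5929}{4} \approx 1482.3$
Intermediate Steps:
$s = 5$ ($s = 2 + 3 = 5$)
$l{\left(F,y \right)} = y$
$p{\left(P \right)} = \frac{13}{2}$ ($p{\left(P \right)} = \frac{3}{2} + 5 = \frac{13}{2}$)
$\left(32 + p{\left(\left(l{\left(-1,-5 \right)} + 1\right) - 2 \right)}\right)^{2} = \left(32 + \frac{13}{2}\right)^{2} = \left(\frac{77}{2}\right)^{2} = \frac{5929}{4}$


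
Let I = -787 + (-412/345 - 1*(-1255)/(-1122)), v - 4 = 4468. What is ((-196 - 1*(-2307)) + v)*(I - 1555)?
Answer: -663756589453/43010 ≈ -1.5433e+7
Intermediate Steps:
v = 4472 (v = 4 + 4468 = 4472)
I = -33948341/43010 (I = -787 + (-412*1/345 + 1255*(-1/1122)) = -787 + (-412/345 - 1255/1122) = -787 - 99471/43010 = -33948341/43010 ≈ -789.31)
((-196 - 1*(-2307)) + v)*(I - 1555) = ((-196 - 1*(-2307)) + 4472)*(-33948341/43010 - 1555) = ((-196 + 2307) + 4472)*(-100828891/43010) = (2111 + 4472)*(-100828891/43010) = 6583*(-100828891/43010) = -663756589453/43010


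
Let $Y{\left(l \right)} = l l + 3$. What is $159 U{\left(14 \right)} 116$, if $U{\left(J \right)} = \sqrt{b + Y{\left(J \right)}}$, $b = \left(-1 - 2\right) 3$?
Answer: $18444 \sqrt{190} \approx 2.5423 \cdot 10^{5}$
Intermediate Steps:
$Y{\left(l \right)} = 3 + l^{2}$ ($Y{\left(l \right)} = l^{2} + 3 = 3 + l^{2}$)
$b = -9$ ($b = \left(-3\right) 3 = -9$)
$U{\left(J \right)} = \sqrt{-6 + J^{2}}$ ($U{\left(J \right)} = \sqrt{-9 + \left(3 + J^{2}\right)} = \sqrt{-6 + J^{2}}$)
$159 U{\left(14 \right)} 116 = 159 \sqrt{-6 + 14^{2}} \cdot 116 = 159 \sqrt{-6 + 196} \cdot 116 = 159 \sqrt{190} \cdot 116 = 18444 \sqrt{190}$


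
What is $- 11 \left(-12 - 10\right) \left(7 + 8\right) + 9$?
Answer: $3639$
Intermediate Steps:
$- 11 \left(-12 - 10\right) \left(7 + 8\right) + 9 = - 11 \left(\left(-22\right) 15\right) + 9 = \left(-11\right) \left(-330\right) + 9 = 3630 + 9 = 3639$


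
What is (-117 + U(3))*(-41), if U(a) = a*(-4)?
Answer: 5289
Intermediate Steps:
U(a) = -4*a
(-117 + U(3))*(-41) = (-117 - 4*3)*(-41) = (-117 - 12)*(-41) = -129*(-41) = 5289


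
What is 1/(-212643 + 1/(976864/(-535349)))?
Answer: -976864/207723826901 ≈ -4.7027e-6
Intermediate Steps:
1/(-212643 + 1/(976864/(-535349))) = 1/(-212643 + 1/(976864*(-1/535349))) = 1/(-212643 + 1/(-976864/535349)) = 1/(-212643 - 535349/976864) = 1/(-207723826901/976864) = -976864/207723826901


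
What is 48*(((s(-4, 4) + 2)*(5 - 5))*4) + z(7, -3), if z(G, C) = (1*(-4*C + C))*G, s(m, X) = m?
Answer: 63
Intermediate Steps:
z(G, C) = -3*C*G (z(G, C) = (1*(-3*C))*G = (-3*C)*G = -3*C*G)
48*(((s(-4, 4) + 2)*(5 - 5))*4) + z(7, -3) = 48*(((-4 + 2)*(5 - 5))*4) - 3*(-3)*7 = 48*(-2*0*4) + 63 = 48*(0*4) + 63 = 48*0 + 63 = 0 + 63 = 63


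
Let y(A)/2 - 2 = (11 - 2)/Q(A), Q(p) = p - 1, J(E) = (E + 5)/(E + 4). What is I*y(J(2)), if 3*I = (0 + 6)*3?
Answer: 672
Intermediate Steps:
I = 6 (I = ((0 + 6)*3)/3 = (6*3)/3 = (1/3)*18 = 6)
J(E) = (5 + E)/(4 + E)
Q(p) = -1 + p
y(A) = 4 + 18/(-1 + A) (y(A) = 4 + 2*((11 - 2)/(-1 + A)) = 4 + 2*(9/(-1 + A)) = 4 + 18/(-1 + A))
I*y(J(2)) = 6*(2*(7 + 2*((5 + 2)/(4 + 2)))/(-1 + (5 + 2)/(4 + 2))) = 6*(2*(7 + 2*(7/6))/(-1 + 7/6)) = 6*(2*(7 + 7/3)/(1/6)) = 6*(2*6*(28/3)) = 6*112 = 672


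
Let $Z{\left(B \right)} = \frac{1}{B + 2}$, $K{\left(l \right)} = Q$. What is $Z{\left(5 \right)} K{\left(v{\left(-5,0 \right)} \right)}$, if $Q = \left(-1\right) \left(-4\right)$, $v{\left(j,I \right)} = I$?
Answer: $\frac{4}{7} \approx 0.57143$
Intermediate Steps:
$Q = 4$
$K{\left(l \right)} = 4$
$Z{\left(B \right)} = \frac{1}{2 + B}$
$Z{\left(5 \right)} K{\left(v{\left(-5,0 \right)} \right)} = \frac{1}{2 + 5} \cdot 4 = \frac{1}{7} \cdot 4 = \frac{4}{7}$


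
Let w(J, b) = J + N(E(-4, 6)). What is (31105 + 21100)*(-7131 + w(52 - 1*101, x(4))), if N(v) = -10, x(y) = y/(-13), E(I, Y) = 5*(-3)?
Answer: -375353950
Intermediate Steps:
E(I, Y) = -15
x(y) = -y/13 (x(y) = y*(-1/13) = -y/13)
w(J, b) = -10 + J (w(J, b) = J - 10 = -10 + J)
(31105 + 21100)*(-7131 + w(52 - 1*101, x(4))) = (31105 + 21100)*(-7131 + (-10 + (52 - 1*101))) = 52205*(-7131 + (-10 + (52 - 101))) = 52205*(-7131 + (-10 - 49)) = 52205*(-7131 - 59) = 52205*(-7190) = -375353950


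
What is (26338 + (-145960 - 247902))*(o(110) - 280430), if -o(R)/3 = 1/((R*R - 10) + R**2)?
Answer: 30404102832846/295 ≈ 1.0306e+11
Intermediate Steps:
o(R) = -3/(-10 + 2*R**2) (o(R) = -3/((R*R - 10) + R**2) = -3/((R**2 - 10) + R**2) = -3/((-10 + R**2) + R**2) = -3/(-10 + 2*R**2))
(26338 + (-145960 - 247902))*(o(110) - 280430) = (26338 + (-145960 - 247902))*(-3/(-10 + 2*110**2) - 280430) = (26338 - 393862)*(-3/(-10 + 2*12100) - 280430) = -367524*(-3/(-10 + 24200) - 280430) = -367524*(-3/24190 - 280430) = -367524*(-6783601703/24190) = 30404102832846/295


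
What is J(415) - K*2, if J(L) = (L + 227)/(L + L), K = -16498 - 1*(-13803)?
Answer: 2237171/415 ≈ 5390.8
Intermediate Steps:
K = -2695 (K = -16498 + 13803 = -2695)
J(L) = (227 + L)/(2*L) (J(L) = (227 + L)/((2*L)) = (227 + L)*(1/(2*L)) = (227 + L)/(2*L))
J(415) - K*2 = (½)*(227 + 415)/415 - (-2695)*2 = (½)*(1/415)*642 - 1*(-5390) = 321/415 + 5390 = 2237171/415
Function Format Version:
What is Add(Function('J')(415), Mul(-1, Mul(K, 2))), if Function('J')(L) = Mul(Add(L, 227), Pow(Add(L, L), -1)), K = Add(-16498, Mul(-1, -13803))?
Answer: Rational(2237171, 415) ≈ 5390.8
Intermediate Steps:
K = -2695 (K = Add(-16498, 13803) = -2695)
Function('J')(L) = Mul(Rational(1, 2), Pow(L, -1), Add(227, L)) (Function('J')(L) = Mul(Add(227, L), Pow(Mul(2, L), -1)) = Mul(Add(227, L), Mul(Rational(1, 2), Pow(L, -1))) = Mul(Rational(1, 2), Pow(L, -1), Add(227, L)))
Add(Function('J')(415), Mul(-1, Mul(K, 2))) = Add(Mul(Rational(1, 2), Pow(415, -1), Add(227, 415)), Mul(-1, Mul(-2695, 2))) = Add(Mul(Rational(1, 2), Rational(1, 415), 642), Mul(-1, -5390)) = Add(Rational(321, 415), 5390) = Rational(2237171, 415)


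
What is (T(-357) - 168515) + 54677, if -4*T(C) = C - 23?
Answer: -113743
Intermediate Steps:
T(C) = 23/4 - C/4 (T(C) = -(C - 23)/4 = -(-23 + C)/4 = 23/4 - C/4)
(T(-357) - 168515) + 54677 = ((23/4 - 1/4*(-357)) - 168515) + 54677 = ((23/4 + 357/4) - 168515) + 54677 = (95 - 168515) + 54677 = -168420 + 54677 = -113743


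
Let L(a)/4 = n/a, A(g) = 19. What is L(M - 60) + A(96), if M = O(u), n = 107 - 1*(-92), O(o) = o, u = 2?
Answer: 153/29 ≈ 5.2759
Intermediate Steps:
n = 199 (n = 107 + 92 = 199)
M = 2
L(a) = 796/a (L(a) = 4*(199/a) = 796/a)
L(M - 60) + A(96) = 796/(2 - 60) + 19 = 796/(-58) + 19 = 796*(-1/58) + 19 = -398/29 + 19 = 153/29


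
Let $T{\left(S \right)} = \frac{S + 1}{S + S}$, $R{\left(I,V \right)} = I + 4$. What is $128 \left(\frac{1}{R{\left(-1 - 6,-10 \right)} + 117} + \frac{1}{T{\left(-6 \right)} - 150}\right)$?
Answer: $\frac{27328}{102315} \approx 0.2671$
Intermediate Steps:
$R{\left(I,V \right)} = 4 + I$
$T{\left(S \right)} = \frac{1 + S}{2 S}$
$128 \left(\frac{1}{R{\left(-1 - 6,-10 \right)} + 117} + \frac{1}{T{\left(-6 \right)} - 150}\right) = 128 \left(\frac{1}{\left(4 - 7\right) + 117} + \frac{1}{\frac{1 - 6}{2 \left(-6\right)} - 150}\right) = 128 \left(\frac{1}{\left(4 - 7\right) + 117} + \frac{1}{\frac{1}{2} \left(- \frac{1}{6}\right) \left(-5\right) - 150}\right) = 128 \left(\frac{1}{\left(4 - 7\right) + 117} + \frac{1}{\frac{5}{12} - 150}\right) = 128 \left(\frac{1}{-3 + 117} + \frac{1}{- \frac{1795}{12}}\right) = 128 \left(\frac{1}{114} - \frac{12}{1795}\right) = 128 \cdot \frac{427}{204630} = \frac{27328}{102315}$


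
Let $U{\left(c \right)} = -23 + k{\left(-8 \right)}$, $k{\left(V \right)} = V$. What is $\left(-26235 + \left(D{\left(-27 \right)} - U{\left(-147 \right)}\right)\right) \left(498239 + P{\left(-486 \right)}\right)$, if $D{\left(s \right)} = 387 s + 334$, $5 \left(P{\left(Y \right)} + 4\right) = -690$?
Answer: $-18090384943$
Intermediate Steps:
$P{\left(Y \right)} = -142$ ($P{\left(Y \right)} = -4 + \frac{1}{5} \left(-690\right) = -4 - 138 = -142$)
$D{\left(s \right)} = 334 + 387 s$
$U{\left(c \right)} = -31$ ($U{\left(c \right)} = -23 - 8 = -31$)
$\left(-26235 + \left(D{\left(-27 \right)} - U{\left(-147 \right)}\right)\right) \left(498239 + P{\left(-486 \right)}\right) = \left(-26235 + \left(\left(334 + 387 \left(-27\right)\right) - -31\right)\right) \left(498239 - 142\right) = \left(-26235 + \left(\left(334 - 10449\right) + 31\right)\right) 498097 = \left(-26235 + \left(-10115 + 31\right)\right) 498097 = \left(-26235 - 10084\right) 498097 = \left(-36319\right) 498097 = -18090384943$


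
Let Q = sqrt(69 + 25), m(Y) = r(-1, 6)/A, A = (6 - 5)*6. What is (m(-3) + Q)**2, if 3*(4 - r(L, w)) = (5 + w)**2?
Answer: 42337/324 - 109*sqrt(94)/9 ≈ 13.248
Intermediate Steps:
r(L, w) = 4 - (5 + w)**2/3
A = 6 (A = 1*6 = 6)
m(Y) = -109/18 (m(Y) = (4 - (5 + 6)**2/3)/6 = (4 - 1/3*11**2)*(1/6) = (4 - 1/3*121)*(1/6) = (4 - 121/3)*(1/6) = -109/3*1/6 = -109/18)
Q = sqrt(94) ≈ 9.6954
(m(-3) + Q)**2 = (-109/18 + sqrt(94))**2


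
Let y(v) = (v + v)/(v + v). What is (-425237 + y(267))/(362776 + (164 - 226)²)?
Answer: -106309/91655 ≈ -1.1599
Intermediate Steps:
y(v) = 1 (y(v) = (2*v)/((2*v)) = (2*v)*(1/(2*v)) = 1)
(-425237 + y(267))/(362776 + (164 - 226)²) = (-425237 + 1)/(362776 + (164 - 226)²) = -425236/(362776 + (-62)²) = -425236/(362776 + 3844) = -425236/366620 = -425236*1/366620 = -106309/91655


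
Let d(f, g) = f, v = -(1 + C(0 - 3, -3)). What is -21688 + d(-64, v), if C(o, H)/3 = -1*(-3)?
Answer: -21752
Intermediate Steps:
C(o, H) = 9 (C(o, H) = 3*(-1*(-3)) = 3*3 = 9)
v = -10 (v = -(1 + 9) = -1*10 = -10)
-21688 + d(-64, v) = -21688 - 64 = -21752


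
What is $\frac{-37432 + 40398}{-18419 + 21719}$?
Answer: $\frac{1483}{1650} \approx 0.89879$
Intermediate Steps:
$\frac{-37432 + 40398}{-18419 + 21719} = \frac{2966}{3300} = 2966 \cdot \frac{1}{3300} = \frac{1483}{1650}$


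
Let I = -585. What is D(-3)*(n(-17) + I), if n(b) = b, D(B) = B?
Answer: 1806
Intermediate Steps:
D(-3)*(n(-17) + I) = -3*(-17 - 585) = -3*(-602) = 1806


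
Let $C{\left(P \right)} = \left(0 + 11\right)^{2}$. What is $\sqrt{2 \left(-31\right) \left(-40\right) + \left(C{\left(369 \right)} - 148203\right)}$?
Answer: $3 i \sqrt{16178} \approx 381.58 i$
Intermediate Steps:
$C{\left(P \right)} = 121$ ($C{\left(P \right)} = 11^{2} = 121$)
$\sqrt{2 \left(-31\right) \left(-40\right) + \left(C{\left(369 \right)} - 148203\right)} = \sqrt{2 \left(-31\right) \left(-40\right) + \left(121 - 148203\right)} = \sqrt{\left(-62\right) \left(-40\right) - 148082} = \sqrt{2480 - 148082} = \sqrt{-145602} = 3 i \sqrt{16178}$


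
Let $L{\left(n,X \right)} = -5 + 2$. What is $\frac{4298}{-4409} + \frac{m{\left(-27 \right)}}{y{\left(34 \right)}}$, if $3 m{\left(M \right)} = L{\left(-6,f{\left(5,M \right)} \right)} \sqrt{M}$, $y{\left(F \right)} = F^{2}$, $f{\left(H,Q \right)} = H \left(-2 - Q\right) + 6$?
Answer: $- \frac{4298}{4409} - \frac{3 i \sqrt{3}}{1156} \approx -0.97482 - 0.0044949 i$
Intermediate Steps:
$f{\left(H,Q \right)} = 6 + H \left(-2 - Q\right)$
$L{\left(n,X \right)} = -3$
$m{\left(M \right)} = - \sqrt{M}$ ($m{\left(M \right)} = \frac{\left(-3\right) \sqrt{M}}{3} = - \sqrt{M}$)
$\frac{4298}{-4409} + \frac{m{\left(-27 \right)}}{y{\left(34 \right)}} = \frac{4298}{-4409} + \frac{\left(-1\right) \sqrt{-27}}{34^{2}} = 4298 \left(- \frac{1}{4409}\right) + \frac{\left(-1\right) 3 i \sqrt{3}}{1156} = - \frac{4298}{4409} + - 3 i \sqrt{3} \cdot \frac{1}{1156} = - \frac{4298}{4409} - \frac{3 i \sqrt{3}}{1156}$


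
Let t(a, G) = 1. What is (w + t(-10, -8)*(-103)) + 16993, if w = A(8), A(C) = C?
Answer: 16898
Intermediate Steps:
w = 8
(w + t(-10, -8)*(-103)) + 16993 = (8 + 1*(-103)) + 16993 = (8 - 103) + 16993 = -95 + 16993 = 16898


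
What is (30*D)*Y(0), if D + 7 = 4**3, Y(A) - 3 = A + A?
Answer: 5130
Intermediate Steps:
Y(A) = 3 + 2*A (Y(A) = 3 + (A + A) = 3 + 2*A)
D = 57 (D = -7 + 4**3 = -7 + 64 = 57)
(30*D)*Y(0) = (30*57)*(3 + 2*0) = 1710*(3 + 0) = 1710*3 = 5130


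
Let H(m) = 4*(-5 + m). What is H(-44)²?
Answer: 38416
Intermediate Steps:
H(m) = -20 + 4*m
H(-44)² = (-20 + 4*(-44))² = (-20 - 176)² = (-196)² = 38416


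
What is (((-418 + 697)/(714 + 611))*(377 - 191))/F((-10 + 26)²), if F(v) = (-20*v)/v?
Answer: -25947/13250 ≈ -1.9583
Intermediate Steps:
F(v) = -20
(((-418 + 697)/(714 + 611))*(377 - 191))/F((-10 + 26)²) = (((-418 + 697)/(714 + 611))*(377 - 191))/(-20) = ((279/1325)*186)*(-1/20) = (51894/1325)*(-1/20) = -25947/13250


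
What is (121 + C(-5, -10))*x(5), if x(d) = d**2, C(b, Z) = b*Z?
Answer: 4275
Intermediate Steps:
C(b, Z) = Z*b
(121 + C(-5, -10))*x(5) = (121 - 10*(-5))*5**2 = (121 + 50)*25 = 171*25 = 4275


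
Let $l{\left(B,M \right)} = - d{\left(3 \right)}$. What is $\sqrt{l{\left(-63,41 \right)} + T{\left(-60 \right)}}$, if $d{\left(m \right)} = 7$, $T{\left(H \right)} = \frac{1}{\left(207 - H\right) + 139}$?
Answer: $\frac{i \sqrt{1153446}}{406} \approx 2.6453 i$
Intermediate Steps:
$T{\left(H \right)} = \frac{1}{346 - H}$
$l{\left(B,M \right)} = -7$ ($l{\left(B,M \right)} = \left(-1\right) 7 = -7$)
$\sqrt{l{\left(-63,41 \right)} + T{\left(-60 \right)}} = \sqrt{-7 - \frac{1}{-346 - 60}} = \sqrt{-7 - \frac{1}{-406}} = \sqrt{-7 - - \frac{1}{406}} = \sqrt{-7 + \frac{1}{406}} = \sqrt{- \frac{2841}{406}} = \frac{i \sqrt{1153446}}{406}$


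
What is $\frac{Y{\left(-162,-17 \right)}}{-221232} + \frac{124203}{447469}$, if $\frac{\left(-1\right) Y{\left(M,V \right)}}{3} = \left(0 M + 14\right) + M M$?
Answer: $\frac{4547383}{7176632} \approx 0.63364$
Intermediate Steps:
$Y{\left(M,V \right)} = -42 - 3 M^{2}$ ($Y{\left(M,V \right)} = - 3 \left(\left(0 M + 14\right) + M M\right) = - 3 \left(\left(0 + 14\right) + M^{2}\right) = - 3 \left(14 + M^{2}\right) = -42 - 3 M^{2}$)
$\frac{Y{\left(-162,-17 \right)}}{-221232} + \frac{124203}{447469} = \frac{-42 - 3 \left(-162\right)^{2}}{-221232} + \frac{124203}{447469} = \left(-42 - 78732\right) \left(- \frac{1}{221232}\right) + 124203 \cdot \frac{1}{447469} = \left(-42 - 78732\right) \left(- \frac{1}{221232}\right) + \frac{6537}{23551} = \left(-78774\right) \left(- \frac{1}{221232}\right) + \frac{6537}{23551} = \frac{13129}{36872} + \frac{6537}{23551} = \frac{4547383}{7176632}$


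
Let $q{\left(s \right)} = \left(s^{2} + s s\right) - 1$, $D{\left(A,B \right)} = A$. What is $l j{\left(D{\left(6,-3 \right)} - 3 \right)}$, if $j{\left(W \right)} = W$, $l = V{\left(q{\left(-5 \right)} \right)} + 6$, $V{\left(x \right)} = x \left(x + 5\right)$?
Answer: $7956$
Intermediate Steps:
$q{\left(s \right)} = -1 + 2 s^{2}$ ($q{\left(s \right)} = \left(s^{2} + s^{2}\right) - 1 = 2 s^{2} - 1 = -1 + 2 s^{2}$)
$V{\left(x \right)} = x \left(5 + x\right)$
$l = 2652$ ($l = \left(-1 + 2 \left(-5\right)^{2}\right) \left(5 - \left(1 - 2 \left(-5\right)^{2}\right)\right) + 6 = \left(-1 + 2 \cdot 25\right) \left(5 + \left(-1 + 2 \cdot 25\right)\right) + 6 = \left(-1 + 50\right) \left(5 + \left(-1 + 50\right)\right) + 6 = 49 \left(5 + 49\right) + 6 = 49 \cdot 54 + 6 = 2646 + 6 = 2652$)
$l j{\left(D{\left(6,-3 \right)} - 3 \right)} = 2652 \left(6 - 3\right) = 2652 \cdot 3 = 7956$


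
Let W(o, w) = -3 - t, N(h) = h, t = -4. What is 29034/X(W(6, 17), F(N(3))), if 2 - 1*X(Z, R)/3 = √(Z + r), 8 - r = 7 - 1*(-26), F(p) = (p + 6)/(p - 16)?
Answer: 4839/7 + 4839*I*√6/7 ≈ 691.29 + 1693.3*I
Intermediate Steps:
W(o, w) = 1 (W(o, w) = -3 - 1*(-4) = -3 + 4 = 1)
F(p) = (6 + p)/(-16 + p)
r = -25 (r = 8 - (7 - 1*(-26)) = 8 - (7 + 26) = 8 - 1*33 = 8 - 33 = -25)
X(Z, R) = 6 - 3*√(-25 + Z) (X(Z, R) = 6 - 3*√(Z - 25) = 6 - 3*√(-25 + Z))
29034/X(W(6, 17), F(N(3))) = 29034/(6 - 3*√(-25 + 1)) = 29034/(6 - 6*I*√6)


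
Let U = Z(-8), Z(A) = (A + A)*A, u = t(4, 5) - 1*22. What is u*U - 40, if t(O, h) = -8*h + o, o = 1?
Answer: -7848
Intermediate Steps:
t(O, h) = 1 - 8*h (t(O, h) = -8*h + 1 = 1 - 8*h)
u = -61 (u = (1 - 8*5) - 1*22 = (1 - 40) - 22 = -39 - 22 = -61)
Z(A) = 2*A² (Z(A) = (2*A)*A = 2*A²)
U = 128 (U = 2*(-8)² = 2*64 = 128)
u*U - 40 = -61*128 - 40 = -7808 - 40 = -7848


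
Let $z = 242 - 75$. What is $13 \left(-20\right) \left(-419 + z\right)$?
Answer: $65520$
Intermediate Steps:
$z = 167$
$13 \left(-20\right) \left(-419 + z\right) = 13 \left(-20\right) \left(-419 + 167\right) = \left(-260\right) \left(-252\right) = 65520$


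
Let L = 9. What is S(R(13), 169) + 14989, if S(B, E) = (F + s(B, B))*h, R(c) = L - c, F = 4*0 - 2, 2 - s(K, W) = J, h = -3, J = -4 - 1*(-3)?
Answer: 14986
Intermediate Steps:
J = -1 (J = -4 + 3 = -1)
s(K, W) = 3 (s(K, W) = 2 - 1*(-1) = 2 + 1 = 3)
F = -2 (F = 0 - 2 = -2)
R(c) = 9 - c
S(B, E) = -3 (S(B, E) = (-2 + 3)*(-3) = 1*(-3) = -3)
S(R(13), 169) + 14989 = -3 + 14989 = 14986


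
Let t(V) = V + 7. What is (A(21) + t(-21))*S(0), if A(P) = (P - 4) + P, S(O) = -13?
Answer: -312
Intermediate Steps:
t(V) = 7 + V
A(P) = -4 + 2*P (A(P) = (-4 + P) + P = -4 + 2*P)
(A(21) + t(-21))*S(0) = ((-4 + 2*21) + (7 - 21))*(-13) = ((-4 + 42) - 14)*(-13) = (38 - 14)*(-13) = 24*(-13) = -312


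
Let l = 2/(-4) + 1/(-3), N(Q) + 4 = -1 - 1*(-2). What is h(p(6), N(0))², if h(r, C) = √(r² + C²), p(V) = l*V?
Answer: 34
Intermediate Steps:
N(Q) = -3 (N(Q) = -4 + (-1 - 1*(-2)) = -4 + (-1 + 2) = -4 + 1 = -3)
l = -⅚ (l = 2*(-¼) + 1*(-⅓) = -½ - ⅓ = -⅚ ≈ -0.83333)
p(V) = -5*V/6
h(r, C) = √(C² + r²)
h(p(6), N(0))² = (√((-3)² + (-⅚*6)²))² = (√(9 + (-5)²))² = (√(9 + 25))² = (√34)² = 34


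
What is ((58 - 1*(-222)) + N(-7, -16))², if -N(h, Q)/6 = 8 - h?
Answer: 36100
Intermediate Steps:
N(h, Q) = -48 + 6*h (N(h, Q) = -6*(8 - h) = -48 + 6*h)
((58 - 1*(-222)) + N(-7, -16))² = ((58 - 1*(-222)) + (-48 + 6*(-7)))² = ((58 + 222) + (-48 - 42))² = (280 - 90)² = 190² = 36100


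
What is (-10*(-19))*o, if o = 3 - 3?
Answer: 0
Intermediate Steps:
o = 0
(-10*(-19))*o = -10*(-19)*0 = 190*0 = 0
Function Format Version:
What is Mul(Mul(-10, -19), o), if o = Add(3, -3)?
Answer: 0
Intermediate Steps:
o = 0
Mul(Mul(-10, -19), o) = Mul(Mul(-10, -19), 0) = Mul(190, 0) = 0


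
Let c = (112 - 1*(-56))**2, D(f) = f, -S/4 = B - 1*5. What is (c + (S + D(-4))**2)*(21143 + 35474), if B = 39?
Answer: 2707651408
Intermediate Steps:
S = -136 (S = -4*(39 - 1*5) = -4*(39 - 5) = -4*34 = -136)
c = 28224 (c = (112 + 56)**2 = 168**2 = 28224)
(c + (S + D(-4))**2)*(21143 + 35474) = (28224 + (-136 - 4)**2)*(21143 + 35474) = (28224 + (-140)**2)*56617 = (28224 + 19600)*56617 = 47824*56617 = 2707651408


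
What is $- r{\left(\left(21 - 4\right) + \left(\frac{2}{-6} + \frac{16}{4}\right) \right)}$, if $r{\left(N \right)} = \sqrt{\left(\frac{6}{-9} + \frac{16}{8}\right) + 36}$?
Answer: $- \frac{4 \sqrt{21}}{3} \approx -6.1101$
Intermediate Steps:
$r{\left(N \right)} = \frac{4 \sqrt{21}}{3}$ ($r{\left(N \right)} = \sqrt{\left(6 \left(- \frac{1}{9}\right) + 16 \cdot \frac{1}{8}\right) + 36} = \sqrt{\left(- \frac{2}{3} + 2\right) + 36} = \sqrt{\frac{4}{3} + 36} = \sqrt{\frac{112}{3}} = \frac{4 \sqrt{21}}{3}$)
$- r{\left(\left(21 - 4\right) + \left(\frac{2}{-6} + \frac{16}{4}\right) \right)} = - \frac{4 \sqrt{21}}{3}$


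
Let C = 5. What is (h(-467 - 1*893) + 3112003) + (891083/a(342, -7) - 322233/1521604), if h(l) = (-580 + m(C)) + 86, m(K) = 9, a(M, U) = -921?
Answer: 4359116702083387/1401397284 ≈ 3.1106e+6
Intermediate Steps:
h(l) = -485 (h(l) = (-580 + 9) + 86 = -571 + 86 = -485)
(h(-467 - 1*893) + 3112003) + (891083/a(342, -7) - 322233/1521604) = (-485 + 3112003) + (891083/(-921) - 322233/1521604) = 3111518 + (891083*(-1/921) - 322233*1/1521604) = 3111518 + (-891083/921 - 322233/1521604) = 3111518 - 1356172233725/1401397284 = 4359116702083387/1401397284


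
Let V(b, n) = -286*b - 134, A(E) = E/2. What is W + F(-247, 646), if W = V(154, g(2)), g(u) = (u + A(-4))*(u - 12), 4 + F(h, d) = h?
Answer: -44429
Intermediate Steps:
F(h, d) = -4 + h
A(E) = E/2 (A(E) = E*(½) = E/2)
g(u) = (-12 + u)*(-2 + u) (g(u) = (u + (½)*(-4))*(u - 12) = (u - 2)*(-12 + u) = (-2 + u)*(-12 + u) = (-12 + u)*(-2 + u))
V(b, n) = -134 - 286*b
W = -44178 (W = -134 - 286*154 = -134 - 44044 = -44178)
W + F(-247, 646) = -44178 + (-4 - 247) = -44178 - 251 = -44429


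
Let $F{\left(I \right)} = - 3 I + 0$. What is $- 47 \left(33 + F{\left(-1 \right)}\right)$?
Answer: $-1692$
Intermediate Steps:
$F{\left(I \right)} = - 3 I$
$- 47 \left(33 + F{\left(-1 \right)}\right) = - 47 \left(33 - -3\right) = - 47 \left(33 + 3\right) = \left(-47\right) 36 = -1692$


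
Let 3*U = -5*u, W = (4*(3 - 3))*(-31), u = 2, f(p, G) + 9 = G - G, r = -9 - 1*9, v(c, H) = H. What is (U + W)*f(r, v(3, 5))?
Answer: 30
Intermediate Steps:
r = -18 (r = -9 - 9 = -18)
f(p, G) = -9 (f(p, G) = -9 + (G - G) = -9 + 0 = -9)
W = 0 (W = (4*0)*(-31) = 0*(-31) = 0)
U = -10/3 (U = (-5*2)/3 = (⅓)*(-10) = -10/3 ≈ -3.3333)
(U + W)*f(r, v(3, 5)) = (-10/3 + 0)*(-9) = -10/3*(-9) = 30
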